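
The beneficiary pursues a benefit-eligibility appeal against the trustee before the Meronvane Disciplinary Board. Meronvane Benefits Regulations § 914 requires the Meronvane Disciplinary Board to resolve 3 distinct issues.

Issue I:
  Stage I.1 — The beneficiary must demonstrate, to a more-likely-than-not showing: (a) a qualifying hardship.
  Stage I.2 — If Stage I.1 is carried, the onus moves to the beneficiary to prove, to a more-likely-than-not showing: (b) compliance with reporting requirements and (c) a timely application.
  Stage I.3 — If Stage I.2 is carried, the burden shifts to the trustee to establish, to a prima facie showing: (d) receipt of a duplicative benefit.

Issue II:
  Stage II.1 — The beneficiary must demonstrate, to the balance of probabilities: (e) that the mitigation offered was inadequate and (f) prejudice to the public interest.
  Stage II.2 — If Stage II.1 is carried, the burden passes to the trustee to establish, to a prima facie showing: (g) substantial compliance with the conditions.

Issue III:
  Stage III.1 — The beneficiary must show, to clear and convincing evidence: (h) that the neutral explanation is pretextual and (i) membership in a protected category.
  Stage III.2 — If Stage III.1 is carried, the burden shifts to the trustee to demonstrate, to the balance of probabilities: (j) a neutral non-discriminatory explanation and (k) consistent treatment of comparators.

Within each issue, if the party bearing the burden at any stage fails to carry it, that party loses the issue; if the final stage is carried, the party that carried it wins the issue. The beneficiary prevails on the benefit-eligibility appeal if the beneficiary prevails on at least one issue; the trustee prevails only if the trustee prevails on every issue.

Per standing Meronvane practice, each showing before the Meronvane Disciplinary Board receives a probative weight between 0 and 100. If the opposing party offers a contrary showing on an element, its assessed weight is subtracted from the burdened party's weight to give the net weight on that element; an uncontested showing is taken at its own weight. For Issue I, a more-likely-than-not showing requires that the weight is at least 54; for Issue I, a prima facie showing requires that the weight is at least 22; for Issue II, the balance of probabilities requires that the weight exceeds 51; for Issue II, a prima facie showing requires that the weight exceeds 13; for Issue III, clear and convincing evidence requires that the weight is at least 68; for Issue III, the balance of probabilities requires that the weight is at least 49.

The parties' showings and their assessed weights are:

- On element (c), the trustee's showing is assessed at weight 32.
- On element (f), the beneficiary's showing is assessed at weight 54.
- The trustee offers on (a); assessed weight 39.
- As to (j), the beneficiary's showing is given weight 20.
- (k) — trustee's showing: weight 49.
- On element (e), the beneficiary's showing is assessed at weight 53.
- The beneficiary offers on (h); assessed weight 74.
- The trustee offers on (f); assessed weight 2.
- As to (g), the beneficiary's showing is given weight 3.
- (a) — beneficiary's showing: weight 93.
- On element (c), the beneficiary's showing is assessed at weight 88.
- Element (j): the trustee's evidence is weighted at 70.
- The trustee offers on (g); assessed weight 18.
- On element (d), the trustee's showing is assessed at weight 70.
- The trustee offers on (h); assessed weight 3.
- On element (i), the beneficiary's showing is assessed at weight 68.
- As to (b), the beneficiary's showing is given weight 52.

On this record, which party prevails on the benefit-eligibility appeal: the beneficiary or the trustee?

— Issue I —
At Stage I.1 the beneficiary must meet a more-likely-than-not showing (weight is at least 54): on (a) the weight is 93 less the opposing 39 gives net 54, which does reach 54, so (a) meets the standard.
  Stage I.1 carried; the burden remains with the beneficiary.
At Stage I.2 the beneficiary must meet a more-likely-than-not showing (weight is at least 54): on (b) the weight is 52, < 54, so (b) does not meet the standard; on (c) the weight is 88 less the opposing 32 gives net 56, which does reach 54, so (c) meets the standard.
  Stage I.2 not carried; the beneficiary fails its burden.
The trustee prevails on this issue.
— Issue II —
At Stage II.1 the beneficiary must meet the balance of probabilities (weight exceeds 51): on (e) the weight is 53, > 51, so (e) meets the standard; on (f) the weight is 54 less the opposing 2 gives net 52, > 51, so (f) meets the standard.
  Stage II.1 is satisfied; the onus moves to the trustee.
At Stage II.2 the trustee must meet a prima facie showing (weight exceeds 13): on (g) the weight is 18 less the opposing 3 gives net 15, which does exceed 13, so (g) meets the standard.
  All elements met at the final stage.
With every stage satisfied, the trustee prevails on this issue.
— Issue III —
Stage III.1 (beneficiary, clear and convincing evidence, weight is at least 68): (h) net 74−3=71 ≥ 68 — meets; (i) 68 ≥ 68 — meets.
  Stage III.1 is satisfied; the onus moves to the trustee.
Stage III.2 (trustee, the balance of probabilities, weight is at least 49): (j) net 70−20=50 ≥ 49 — meets; (k) 49 ≥ 49 — meets.
  The trustee carries the last stage.
With every stage satisfied, the trustee prevails on this issue.
Per-issue: Issue I → trustee; Issue II → trustee; Issue III → trustee. The beneficiary must prevail on at least one issue; overall, the trustee prevails.

trustee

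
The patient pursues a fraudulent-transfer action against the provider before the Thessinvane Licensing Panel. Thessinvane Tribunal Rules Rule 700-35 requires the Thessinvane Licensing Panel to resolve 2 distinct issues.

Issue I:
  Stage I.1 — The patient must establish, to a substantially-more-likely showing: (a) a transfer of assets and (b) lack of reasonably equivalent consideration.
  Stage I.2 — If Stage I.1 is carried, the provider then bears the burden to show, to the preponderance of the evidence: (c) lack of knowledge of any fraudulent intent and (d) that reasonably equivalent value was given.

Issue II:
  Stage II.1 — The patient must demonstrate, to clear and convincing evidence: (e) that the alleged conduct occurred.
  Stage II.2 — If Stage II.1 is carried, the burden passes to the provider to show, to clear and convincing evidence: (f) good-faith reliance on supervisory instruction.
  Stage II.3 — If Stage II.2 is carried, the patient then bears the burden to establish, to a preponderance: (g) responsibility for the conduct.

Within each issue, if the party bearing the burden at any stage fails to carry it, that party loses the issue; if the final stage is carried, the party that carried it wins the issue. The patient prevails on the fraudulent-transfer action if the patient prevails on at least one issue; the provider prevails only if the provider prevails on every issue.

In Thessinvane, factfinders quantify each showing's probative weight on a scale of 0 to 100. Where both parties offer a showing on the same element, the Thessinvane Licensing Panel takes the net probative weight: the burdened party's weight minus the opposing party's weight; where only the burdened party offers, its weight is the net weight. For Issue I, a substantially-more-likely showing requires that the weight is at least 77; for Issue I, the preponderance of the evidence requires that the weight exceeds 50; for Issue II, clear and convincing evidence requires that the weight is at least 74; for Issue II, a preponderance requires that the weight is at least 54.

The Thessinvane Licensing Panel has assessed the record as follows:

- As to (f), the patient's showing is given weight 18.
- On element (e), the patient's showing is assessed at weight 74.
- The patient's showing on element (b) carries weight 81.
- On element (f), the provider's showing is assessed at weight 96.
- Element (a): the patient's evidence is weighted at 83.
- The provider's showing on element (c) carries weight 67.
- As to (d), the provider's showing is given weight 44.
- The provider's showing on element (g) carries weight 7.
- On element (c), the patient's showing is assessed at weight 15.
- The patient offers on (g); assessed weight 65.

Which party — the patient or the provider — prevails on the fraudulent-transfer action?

— Issue I —
Stage I.1 — burden on patient; standard: a substantially-more-likely showing (weight is at least 77).
    (a): 83 ≥ 77 [met]
    (b): 81 ≥ 77 [met]
  Stage I.1 is satisfied; the onus moves to the provider.
Stage I.2 — burden on provider; standard: the preponderance of the evidence (weight exceeds 50).
    (c): 67 − 15 = 52 > 50 [met]
    (d): 44 ≤ 50 [not met]
  The provider does not carry Stage I.2.
The analysis ends at Stage I.2; the patient prevails on this issue.
— Issue II —
Stage II.1 — burden on patient; standard: clear and convincing evidence (weight is at least 74).
    (e): 74 ≥ 74 [met]
  All elements met. The burden passes to the provider.
Stage II.2 — burden on provider; standard: clear and convincing evidence (weight is at least 74).
    (f): 96 − 18 = 78 ≥ 74 [met]
  All elements met. The burden passes to the patient.
Stage II.3 — burden on patient; standard: a preponderance (weight is at least 54).
    (g): 65 − 7 = 58 ≥ 54 [met]
  All elements met at the final stage.
All stages carried — the patient prevails on this issue.
Per-issue: Issue I → patient; Issue II → patient. The patient must prevail on at least one issue; overall, the patient prevails.

patient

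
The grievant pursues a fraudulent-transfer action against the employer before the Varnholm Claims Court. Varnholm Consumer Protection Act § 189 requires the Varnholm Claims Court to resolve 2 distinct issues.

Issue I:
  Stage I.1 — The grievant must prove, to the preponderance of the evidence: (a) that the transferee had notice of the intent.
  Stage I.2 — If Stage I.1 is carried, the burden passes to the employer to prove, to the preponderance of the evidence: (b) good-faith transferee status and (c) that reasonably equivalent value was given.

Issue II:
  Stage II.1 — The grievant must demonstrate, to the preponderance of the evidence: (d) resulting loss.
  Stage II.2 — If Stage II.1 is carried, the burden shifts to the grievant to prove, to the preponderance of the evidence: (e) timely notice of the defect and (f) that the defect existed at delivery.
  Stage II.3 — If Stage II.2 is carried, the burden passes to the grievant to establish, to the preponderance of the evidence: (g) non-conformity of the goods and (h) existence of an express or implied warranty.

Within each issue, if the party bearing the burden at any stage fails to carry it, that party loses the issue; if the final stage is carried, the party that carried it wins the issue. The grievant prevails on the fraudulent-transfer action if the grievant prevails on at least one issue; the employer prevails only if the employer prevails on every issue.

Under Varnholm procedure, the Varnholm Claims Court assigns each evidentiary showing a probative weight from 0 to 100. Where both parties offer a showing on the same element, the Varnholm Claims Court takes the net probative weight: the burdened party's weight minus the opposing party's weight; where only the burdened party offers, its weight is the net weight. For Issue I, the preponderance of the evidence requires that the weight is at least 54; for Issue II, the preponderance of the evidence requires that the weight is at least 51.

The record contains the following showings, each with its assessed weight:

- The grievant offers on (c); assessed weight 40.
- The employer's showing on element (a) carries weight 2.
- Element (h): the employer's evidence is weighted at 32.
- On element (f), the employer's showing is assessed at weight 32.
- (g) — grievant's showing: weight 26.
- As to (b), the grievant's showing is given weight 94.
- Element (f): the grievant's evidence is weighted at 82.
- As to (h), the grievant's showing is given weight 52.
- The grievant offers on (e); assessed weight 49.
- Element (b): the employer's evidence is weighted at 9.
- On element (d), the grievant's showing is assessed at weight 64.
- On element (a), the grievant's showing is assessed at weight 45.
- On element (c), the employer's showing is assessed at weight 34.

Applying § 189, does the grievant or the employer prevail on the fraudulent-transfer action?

employer

— Issue I —
Stage I.1 (grievant, the preponderance of the evidence, weight is at least 54): (a) net 45−2=43 < 54 — fails.
  Stage I.1 not carried; the grievant fails its burden.
The analysis ends at Stage I.1; the employer prevails on this issue.
— Issue II —
Stage II.1 — burden on grievant; standard: the preponderance of the evidence (weight is at least 51).
    (d): 64 ≥ 51 [met]
  Stage II.1 is satisfied; the grievant continues to bear the burden.
Stage II.2 — burden on grievant; standard: the preponderance of the evidence (weight is at least 51).
    (e): 49 < 51 [not met]
    (f): 82 − 32 = 50 < 51 [not met]
  Stage II.2 not carried; the grievant fails its burden.
The employer prevails on this issue.
Per-issue: Issue I → employer; Issue II → employer. The grievant must prevail on at least one issue; overall, the employer prevails.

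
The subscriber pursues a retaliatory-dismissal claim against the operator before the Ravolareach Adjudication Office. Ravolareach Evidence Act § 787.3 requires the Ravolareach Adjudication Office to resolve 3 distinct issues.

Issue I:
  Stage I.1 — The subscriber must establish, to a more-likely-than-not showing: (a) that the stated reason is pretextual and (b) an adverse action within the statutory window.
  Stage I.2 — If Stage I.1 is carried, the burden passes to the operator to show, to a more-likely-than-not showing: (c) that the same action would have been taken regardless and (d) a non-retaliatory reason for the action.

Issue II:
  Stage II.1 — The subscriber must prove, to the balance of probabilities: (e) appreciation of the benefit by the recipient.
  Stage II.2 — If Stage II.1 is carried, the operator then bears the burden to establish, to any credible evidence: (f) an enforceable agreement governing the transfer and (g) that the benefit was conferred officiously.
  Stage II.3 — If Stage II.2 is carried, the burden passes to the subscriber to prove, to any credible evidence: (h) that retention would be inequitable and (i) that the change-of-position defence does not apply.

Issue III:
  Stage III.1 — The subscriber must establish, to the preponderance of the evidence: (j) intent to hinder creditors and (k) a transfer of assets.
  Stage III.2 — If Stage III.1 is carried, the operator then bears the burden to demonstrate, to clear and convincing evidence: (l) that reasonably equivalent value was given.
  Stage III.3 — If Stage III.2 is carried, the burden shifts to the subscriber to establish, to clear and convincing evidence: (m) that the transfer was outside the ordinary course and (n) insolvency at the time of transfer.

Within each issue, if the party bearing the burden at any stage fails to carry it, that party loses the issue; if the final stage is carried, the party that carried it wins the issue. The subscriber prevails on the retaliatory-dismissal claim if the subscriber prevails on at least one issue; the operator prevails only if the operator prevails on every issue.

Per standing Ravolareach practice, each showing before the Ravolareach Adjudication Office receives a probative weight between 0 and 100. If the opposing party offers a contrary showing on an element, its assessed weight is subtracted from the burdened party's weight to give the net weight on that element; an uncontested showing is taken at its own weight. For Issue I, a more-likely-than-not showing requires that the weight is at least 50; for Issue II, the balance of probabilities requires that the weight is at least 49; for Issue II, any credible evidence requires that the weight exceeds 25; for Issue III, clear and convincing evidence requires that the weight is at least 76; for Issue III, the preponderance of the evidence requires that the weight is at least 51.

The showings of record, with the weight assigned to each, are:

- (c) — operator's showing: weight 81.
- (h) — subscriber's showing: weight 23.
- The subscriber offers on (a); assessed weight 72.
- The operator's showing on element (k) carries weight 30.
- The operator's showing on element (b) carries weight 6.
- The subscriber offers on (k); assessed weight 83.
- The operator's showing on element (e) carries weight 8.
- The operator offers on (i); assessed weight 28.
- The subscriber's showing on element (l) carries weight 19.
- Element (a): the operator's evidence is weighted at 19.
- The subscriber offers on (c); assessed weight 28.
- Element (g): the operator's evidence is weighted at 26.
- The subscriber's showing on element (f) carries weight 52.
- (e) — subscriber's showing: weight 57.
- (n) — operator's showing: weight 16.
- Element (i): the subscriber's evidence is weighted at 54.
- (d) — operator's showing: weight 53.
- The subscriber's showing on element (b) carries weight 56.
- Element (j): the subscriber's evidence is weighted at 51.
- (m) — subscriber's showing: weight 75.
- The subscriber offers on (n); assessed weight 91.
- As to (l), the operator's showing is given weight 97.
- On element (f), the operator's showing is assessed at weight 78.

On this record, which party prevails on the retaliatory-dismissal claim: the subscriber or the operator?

operator

— Issue I —
Stage I.1 (subscriber, a more-likely-than-not showing, weight is at least 50): (a) net 72−19=53 ≥ 50 — meets; (b) net 56−6=50 ≥ 50 — meets.
  Stage I.1 carried; the burden shifts to the operator.
Stage I.2 (operator, a more-likely-than-not showing, weight is at least 50): (c) net 81−28=53 ≥ 50 — meets; (d) 53 ≥ 50 — meets.
  Stage I.2 carried; the final stage is satisfied.
With every stage satisfied, the operator prevails on this issue.
— Issue II —
Stage II.1 — burden on subscriber; standard: the balance of probabilities (weight is at least 49).
    (e): 57 − 8 = 49 ≥ 49 [met]
  The subscriber carries Stage II.1; the operator now bears the burden.
Stage II.2 — burden on operator; standard: any credible evidence (weight exceeds 25).
    (f): 78 − 52 = 26 > 25 [met]
    (g): 26 > 25 [met]
  Stage II.2 is satisfied; the onus moves to the subscriber.
Stage II.3 — burden on subscriber; standard: any credible evidence (weight exceeds 25).
    (h): 23 ≤ 25 [not met]
    (i): 54 − 28 = 26 > 25 [met]
  Not every element is met, so the subscriber fails to carry Stage II.3.
The operator prevails on this issue.
— Issue III —
Stage III.1 (subscriber, the preponderance of the evidence, weight is at least 51): (j) 51 ≥ 51 — meets; (k) net 83−30=53 ≥ 51 — meets.
  All elements met. The burden passes to the operator.
Stage III.2 (operator, clear and convincing evidence, weight is at least 76): (l) net 97−19=78 ≥ 76 — meets.
  Stage III.2 carried; the burden shifts to the subscriber.
Stage III.3 (subscriber, clear and convincing evidence, weight is at least 76): (m) 75 < 76 — fails; (n) net 91−16=75 < 76 — fails.
  The subscriber does not carry Stage III.3.
The analysis ends at Stage III.3; the operator prevails on this issue.
Per-issue: Issue I → operator; Issue II → operator; Issue III → operator. The subscriber must prevail on at least one issue; overall, the operator prevails.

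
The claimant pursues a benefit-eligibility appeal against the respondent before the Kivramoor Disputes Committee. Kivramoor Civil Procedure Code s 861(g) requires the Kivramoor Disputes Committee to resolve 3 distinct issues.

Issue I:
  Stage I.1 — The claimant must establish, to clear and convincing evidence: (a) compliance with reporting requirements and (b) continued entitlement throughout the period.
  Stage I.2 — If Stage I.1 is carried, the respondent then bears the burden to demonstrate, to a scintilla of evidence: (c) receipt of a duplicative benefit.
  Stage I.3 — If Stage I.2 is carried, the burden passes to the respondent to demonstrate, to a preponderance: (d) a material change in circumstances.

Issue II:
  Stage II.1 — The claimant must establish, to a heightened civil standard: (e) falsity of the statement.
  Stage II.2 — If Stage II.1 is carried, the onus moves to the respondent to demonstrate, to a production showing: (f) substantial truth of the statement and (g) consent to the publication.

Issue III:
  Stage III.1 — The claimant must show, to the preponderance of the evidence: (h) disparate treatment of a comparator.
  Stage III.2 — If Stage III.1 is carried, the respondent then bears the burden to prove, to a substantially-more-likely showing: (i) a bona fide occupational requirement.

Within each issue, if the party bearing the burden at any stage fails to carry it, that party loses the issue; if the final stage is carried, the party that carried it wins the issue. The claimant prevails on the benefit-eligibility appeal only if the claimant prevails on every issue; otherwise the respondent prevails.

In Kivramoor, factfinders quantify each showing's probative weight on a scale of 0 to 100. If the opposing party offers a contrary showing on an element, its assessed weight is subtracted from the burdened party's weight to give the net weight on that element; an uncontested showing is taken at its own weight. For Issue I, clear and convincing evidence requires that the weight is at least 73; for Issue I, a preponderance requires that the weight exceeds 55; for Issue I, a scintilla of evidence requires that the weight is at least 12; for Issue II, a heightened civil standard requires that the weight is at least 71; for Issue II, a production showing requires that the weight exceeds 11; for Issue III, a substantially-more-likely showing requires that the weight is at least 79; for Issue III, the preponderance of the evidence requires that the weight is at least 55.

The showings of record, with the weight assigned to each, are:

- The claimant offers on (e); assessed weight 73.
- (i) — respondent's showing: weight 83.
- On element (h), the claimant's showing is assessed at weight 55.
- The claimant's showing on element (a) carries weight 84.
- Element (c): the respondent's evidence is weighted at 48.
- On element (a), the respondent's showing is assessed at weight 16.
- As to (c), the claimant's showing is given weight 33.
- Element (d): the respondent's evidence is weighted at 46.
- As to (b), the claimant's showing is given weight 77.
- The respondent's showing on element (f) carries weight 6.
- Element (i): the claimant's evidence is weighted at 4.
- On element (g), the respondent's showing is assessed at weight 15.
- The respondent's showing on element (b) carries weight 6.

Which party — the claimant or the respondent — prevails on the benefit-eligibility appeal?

— Issue I —
Stage I.1 — burden on claimant; standard: clear and convincing evidence (weight is at least 73).
    (a): 84 − 16 = 68 < 73 [not met]
    (b): 77 − 6 = 71 < 73 [not met]
  Stage I.1 not carried; the claimant fails its burden.
So the respondent prevails on this issue.
— Issue II —
Stage II.1 (claimant, a heightened civil standard, weight is at least 71): (e) 73 ≥ 71 — meets.
  The claimant carries Stage II.1; the respondent now bears the burden.
Stage II.2 (respondent, a production showing, weight exceeds 11): (f) 6 ≤ 11 — fails; (g) 15 > 11 — meets.
  Stage II.2 not carried; the respondent fails its burden.
The claimant prevails on this issue.
— Issue III —
At Stage III.1 the claimant must meet the preponderance of the evidence (weight is at least 55): on (h) the weight is 55, which does reach 55, so (h) meets the standard.
  Stage III.1 is satisfied; the onus moves to the respondent.
At Stage III.2 the respondent must meet a substantially-more-likely showing (weight is at least 79): on (i) the weight is 83 less the opposing 4 gives net 79, which does reach 79, so (i) meets the standard.
  The respondent carries the last stage.
With every stage satisfied, the respondent prevails on this issue.
Per-issue: Issue I → respondent; Issue II → claimant; Issue III → respondent. The claimant must prevail on every issue; overall, the respondent prevails.

respondent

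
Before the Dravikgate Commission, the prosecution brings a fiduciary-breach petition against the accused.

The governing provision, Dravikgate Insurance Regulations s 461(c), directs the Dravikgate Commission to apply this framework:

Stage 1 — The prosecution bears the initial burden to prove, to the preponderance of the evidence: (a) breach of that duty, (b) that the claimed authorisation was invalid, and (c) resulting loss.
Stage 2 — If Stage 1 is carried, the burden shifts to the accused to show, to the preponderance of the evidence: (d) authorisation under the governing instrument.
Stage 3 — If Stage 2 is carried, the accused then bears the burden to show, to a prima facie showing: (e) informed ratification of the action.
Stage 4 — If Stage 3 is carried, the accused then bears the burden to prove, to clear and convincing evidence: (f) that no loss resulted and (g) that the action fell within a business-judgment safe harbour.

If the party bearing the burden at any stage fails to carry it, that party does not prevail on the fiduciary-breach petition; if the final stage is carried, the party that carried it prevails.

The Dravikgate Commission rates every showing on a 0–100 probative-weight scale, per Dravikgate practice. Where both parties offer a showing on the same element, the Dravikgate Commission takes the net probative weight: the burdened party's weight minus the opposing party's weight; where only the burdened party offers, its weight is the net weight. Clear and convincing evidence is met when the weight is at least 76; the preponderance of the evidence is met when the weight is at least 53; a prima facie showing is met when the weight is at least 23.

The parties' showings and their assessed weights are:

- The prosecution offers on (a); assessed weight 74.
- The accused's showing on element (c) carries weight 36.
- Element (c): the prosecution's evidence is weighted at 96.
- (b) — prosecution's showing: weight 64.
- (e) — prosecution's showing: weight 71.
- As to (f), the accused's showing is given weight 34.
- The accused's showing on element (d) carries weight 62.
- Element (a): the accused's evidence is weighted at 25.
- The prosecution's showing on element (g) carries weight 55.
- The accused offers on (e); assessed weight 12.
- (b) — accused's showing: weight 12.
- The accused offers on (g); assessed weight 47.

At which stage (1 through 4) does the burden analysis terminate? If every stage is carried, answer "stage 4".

stage 1

Stage 1 — burden on prosecution; standard: the preponderance of the evidence (weight is at least 53).
    (a): 74 − 25 = 49 < 53 [not met]
    (b): 64 − 12 = 52 < 53 [not met]
    (c): 96 − 36 = 60 ≥ 53 [met]
  The prosecution does not carry Stage 1.
The analysis ends at Stage 1; the accused prevails.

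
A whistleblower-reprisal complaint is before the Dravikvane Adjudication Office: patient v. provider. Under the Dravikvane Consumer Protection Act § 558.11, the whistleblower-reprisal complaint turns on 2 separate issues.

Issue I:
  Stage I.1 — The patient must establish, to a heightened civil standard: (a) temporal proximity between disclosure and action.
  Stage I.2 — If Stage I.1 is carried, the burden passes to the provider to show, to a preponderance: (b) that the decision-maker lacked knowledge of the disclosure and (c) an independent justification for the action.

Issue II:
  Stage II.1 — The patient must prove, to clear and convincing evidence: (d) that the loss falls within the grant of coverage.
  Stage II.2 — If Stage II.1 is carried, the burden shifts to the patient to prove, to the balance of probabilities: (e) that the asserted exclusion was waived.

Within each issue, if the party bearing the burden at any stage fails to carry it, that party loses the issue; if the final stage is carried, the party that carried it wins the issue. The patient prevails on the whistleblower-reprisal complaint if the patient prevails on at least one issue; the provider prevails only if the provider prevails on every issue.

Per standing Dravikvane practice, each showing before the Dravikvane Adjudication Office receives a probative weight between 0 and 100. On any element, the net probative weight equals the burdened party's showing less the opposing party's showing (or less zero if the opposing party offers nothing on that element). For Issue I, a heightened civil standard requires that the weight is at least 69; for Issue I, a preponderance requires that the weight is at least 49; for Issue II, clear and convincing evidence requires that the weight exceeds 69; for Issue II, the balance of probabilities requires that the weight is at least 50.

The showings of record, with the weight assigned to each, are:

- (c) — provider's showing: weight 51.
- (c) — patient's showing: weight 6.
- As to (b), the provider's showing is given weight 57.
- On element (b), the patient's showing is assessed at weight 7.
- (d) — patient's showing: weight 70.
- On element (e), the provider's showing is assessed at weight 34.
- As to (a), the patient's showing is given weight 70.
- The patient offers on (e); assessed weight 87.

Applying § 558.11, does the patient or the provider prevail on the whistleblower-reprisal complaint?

patient

— Issue I —
Stage I.1 — burden on patient; standard: a heightened civil standard (weight is at least 69).
    (a): 70 ≥ 69 [met]
  All elements met. The burden passes to the provider.
Stage I.2 — burden on provider; standard: a preponderance (weight is at least 49).
    (b): 57 − 7 = 50 ≥ 49 [met]
    (c): 51 − 6 = 45 < 49 [not met]
  Not every element is met, so the provider fails to carry Stage I.2.
The analysis ends at Stage I.2; the patient prevails on this issue.
— Issue II —
At Stage II.1 the patient must meet clear and convincing evidence (weight exceeds 69): on (d) the weight is 70, > 69, so (d) meets the standard.
  Stage II.1 is satisfied; the patient continues to bear the burden.
At Stage II.2 the patient must meet the balance of probabilities (weight is at least 50): on (e) the weight is 87 less the opposing 34 gives net 53, which does reach 50, so (e) meets the standard.
  Stage II.2 carried; the final stage is satisfied.
With every stage satisfied, the patient prevails on this issue.
Per-issue: Issue I → patient; Issue II → patient. The patient must prevail on at least one issue; overall, the patient prevails.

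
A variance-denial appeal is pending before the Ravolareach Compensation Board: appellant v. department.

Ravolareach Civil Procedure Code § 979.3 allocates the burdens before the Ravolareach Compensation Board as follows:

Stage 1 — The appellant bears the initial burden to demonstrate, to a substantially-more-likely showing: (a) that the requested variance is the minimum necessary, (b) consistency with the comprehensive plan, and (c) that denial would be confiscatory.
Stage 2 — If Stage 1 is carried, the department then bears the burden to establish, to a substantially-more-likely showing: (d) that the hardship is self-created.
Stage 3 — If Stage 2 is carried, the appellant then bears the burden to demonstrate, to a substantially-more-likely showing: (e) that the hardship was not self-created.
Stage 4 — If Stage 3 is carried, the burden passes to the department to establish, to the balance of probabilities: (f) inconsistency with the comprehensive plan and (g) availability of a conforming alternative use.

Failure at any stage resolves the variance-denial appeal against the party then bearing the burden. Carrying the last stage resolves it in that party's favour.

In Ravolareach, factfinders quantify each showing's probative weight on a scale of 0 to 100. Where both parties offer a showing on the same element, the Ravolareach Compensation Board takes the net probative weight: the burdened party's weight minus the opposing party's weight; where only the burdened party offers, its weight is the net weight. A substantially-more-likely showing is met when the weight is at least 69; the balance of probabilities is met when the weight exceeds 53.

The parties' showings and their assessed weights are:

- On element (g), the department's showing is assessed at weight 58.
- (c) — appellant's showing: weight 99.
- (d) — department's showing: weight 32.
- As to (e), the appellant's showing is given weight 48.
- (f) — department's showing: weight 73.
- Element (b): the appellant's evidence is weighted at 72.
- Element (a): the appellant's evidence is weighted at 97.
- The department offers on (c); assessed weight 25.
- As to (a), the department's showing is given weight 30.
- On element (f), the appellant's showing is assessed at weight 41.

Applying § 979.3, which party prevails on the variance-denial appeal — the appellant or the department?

department

At Stage 1 the appellant must meet a substantially-more-likely showing (weight is at least 69): on (a) the weight is 97 less the opposing 30 gives net 67, which does not reach 69, so (a) does not meet the standard; on (b) the weight is 72, ≥ 69, so (b) meets the standard; on (c) the weight is 99 less the opposing 25 gives net 74, ≥ 69, so (c) meets the standard.
  Not every element is met, so the appellant fails to carry Stage 1.
The department prevails.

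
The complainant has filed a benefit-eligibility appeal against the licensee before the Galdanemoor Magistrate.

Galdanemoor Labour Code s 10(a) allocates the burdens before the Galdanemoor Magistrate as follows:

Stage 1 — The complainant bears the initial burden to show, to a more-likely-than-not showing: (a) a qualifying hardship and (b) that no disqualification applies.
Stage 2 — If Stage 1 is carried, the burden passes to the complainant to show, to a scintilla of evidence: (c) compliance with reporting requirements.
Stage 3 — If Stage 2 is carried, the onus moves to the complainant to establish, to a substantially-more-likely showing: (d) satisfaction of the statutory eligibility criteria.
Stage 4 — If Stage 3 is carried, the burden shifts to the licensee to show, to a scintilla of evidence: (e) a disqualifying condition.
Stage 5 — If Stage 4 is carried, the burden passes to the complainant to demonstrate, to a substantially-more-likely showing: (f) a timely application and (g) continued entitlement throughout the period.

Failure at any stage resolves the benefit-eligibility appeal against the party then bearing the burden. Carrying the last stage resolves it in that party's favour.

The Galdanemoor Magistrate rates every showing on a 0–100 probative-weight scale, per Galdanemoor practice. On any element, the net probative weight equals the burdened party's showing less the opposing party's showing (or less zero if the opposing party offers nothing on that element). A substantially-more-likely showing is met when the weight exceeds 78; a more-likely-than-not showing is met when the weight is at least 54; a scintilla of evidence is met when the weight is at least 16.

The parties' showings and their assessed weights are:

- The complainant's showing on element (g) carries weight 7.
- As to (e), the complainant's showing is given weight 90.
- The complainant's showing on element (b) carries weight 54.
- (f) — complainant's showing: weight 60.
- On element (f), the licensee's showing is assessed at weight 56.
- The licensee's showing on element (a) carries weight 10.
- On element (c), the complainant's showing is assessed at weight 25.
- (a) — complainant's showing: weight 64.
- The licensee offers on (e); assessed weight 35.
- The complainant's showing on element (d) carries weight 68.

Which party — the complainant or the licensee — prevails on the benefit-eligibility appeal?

licensee

At Stage 1 the complainant must meet a more-likely-than-not showing (weight is at least 54): on (a) the weight is 64 less the opposing 10 gives net 54, which does reach 54, so (a) meets the standard; on (b) the weight is 54, which does reach 54, so (b) meets the standard.
  All elements met. The complainant retains the burden for Stage 2.
At Stage 2 the complainant must meet a scintilla of evidence (weight is at least 16): on (c) the weight is 25, which does reach 16, so (c) meets the standard.
  All elements met. The complainant retains the burden for Stage 3.
At Stage 3 the complainant must meet a substantially-more-likely showing (weight exceeds 78): on (d) the weight is 68, which does not exceed 78, so (d) does not meet the standard.
  The complainant does not carry Stage 3.
So the licensee prevails.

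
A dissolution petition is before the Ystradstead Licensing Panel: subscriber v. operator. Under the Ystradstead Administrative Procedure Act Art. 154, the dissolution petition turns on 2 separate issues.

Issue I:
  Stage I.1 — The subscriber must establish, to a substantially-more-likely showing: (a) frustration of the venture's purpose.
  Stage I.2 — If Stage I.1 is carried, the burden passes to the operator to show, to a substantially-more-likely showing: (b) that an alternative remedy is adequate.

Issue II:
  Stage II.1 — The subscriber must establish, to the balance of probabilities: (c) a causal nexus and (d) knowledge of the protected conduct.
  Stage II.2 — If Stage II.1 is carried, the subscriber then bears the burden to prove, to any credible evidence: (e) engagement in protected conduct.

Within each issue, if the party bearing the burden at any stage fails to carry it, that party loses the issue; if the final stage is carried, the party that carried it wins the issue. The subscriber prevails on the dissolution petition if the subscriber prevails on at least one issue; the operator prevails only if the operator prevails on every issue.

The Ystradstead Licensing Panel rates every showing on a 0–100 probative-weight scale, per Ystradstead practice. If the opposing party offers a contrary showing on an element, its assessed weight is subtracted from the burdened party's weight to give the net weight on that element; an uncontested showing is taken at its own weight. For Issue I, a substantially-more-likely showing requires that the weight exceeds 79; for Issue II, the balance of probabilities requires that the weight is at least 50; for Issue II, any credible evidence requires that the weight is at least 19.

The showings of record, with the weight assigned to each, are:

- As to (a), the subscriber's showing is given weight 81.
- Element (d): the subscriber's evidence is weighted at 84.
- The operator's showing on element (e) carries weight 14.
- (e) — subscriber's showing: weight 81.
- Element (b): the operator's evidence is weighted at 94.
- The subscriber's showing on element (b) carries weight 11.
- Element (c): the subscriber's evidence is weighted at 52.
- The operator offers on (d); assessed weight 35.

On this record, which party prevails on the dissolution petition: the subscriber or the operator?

— Issue I —
At Stage I.1 the subscriber must meet a substantially-more-likely showing (weight exceeds 79): on (a) the weight is 81, which does exceed 79, so (a) meets the standard.
  All elements met. The burden passes to the operator.
At Stage I.2 the operator must meet a substantially-more-likely showing (weight exceeds 79): on (b) the weight is 94 less the opposing 11 gives net 83, > 79, so (b) meets the standard.
  The operator carries the last stage.
Every stage carried; the operator prevails on this issue.
— Issue II —
Stage II.1 — burden on subscriber; standard: the balance of probabilities (weight is at least 50).
    (c): 52 ≥ 50 [met]
    (d): 84 − 35 = 49 < 50 [not met]
  Stage II.1 not carried; the subscriber fails its burden.
So the operator prevails on this issue.
Per-issue: Issue I → operator; Issue II → operator. The subscriber must prevail on at least one issue; overall, the operator prevails.

operator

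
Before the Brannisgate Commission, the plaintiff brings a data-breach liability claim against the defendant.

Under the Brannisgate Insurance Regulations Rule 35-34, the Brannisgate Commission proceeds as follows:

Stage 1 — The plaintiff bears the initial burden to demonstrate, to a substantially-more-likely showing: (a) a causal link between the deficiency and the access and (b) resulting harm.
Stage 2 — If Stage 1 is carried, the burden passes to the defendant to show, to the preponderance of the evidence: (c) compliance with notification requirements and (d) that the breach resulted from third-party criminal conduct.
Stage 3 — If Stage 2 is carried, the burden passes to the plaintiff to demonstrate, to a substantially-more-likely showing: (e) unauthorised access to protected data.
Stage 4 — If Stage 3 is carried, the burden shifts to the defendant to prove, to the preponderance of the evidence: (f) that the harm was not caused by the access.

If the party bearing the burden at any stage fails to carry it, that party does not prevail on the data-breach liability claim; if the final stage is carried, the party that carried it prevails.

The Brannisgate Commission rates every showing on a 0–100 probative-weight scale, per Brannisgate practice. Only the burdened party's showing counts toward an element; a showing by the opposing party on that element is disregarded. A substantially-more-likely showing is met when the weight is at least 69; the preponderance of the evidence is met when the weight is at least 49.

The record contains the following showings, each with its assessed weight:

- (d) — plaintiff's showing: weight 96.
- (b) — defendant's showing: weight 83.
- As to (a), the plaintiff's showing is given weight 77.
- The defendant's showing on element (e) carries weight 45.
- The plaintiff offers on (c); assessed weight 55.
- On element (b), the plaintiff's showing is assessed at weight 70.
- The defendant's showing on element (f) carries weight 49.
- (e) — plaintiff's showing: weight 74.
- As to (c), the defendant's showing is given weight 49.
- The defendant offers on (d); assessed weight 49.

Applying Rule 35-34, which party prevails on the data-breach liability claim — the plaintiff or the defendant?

defendant

At Stage 1 the plaintiff must meet a substantially-more-likely showing (weight is at least 69): on (a) the weight is 77, ≥ 69, so (a) meets the standard; on (b) the weight is 70 (the defendant's 83 is given no effect), ≥ 69, so (b) meets the standard.
  All elements met. The burden passes to the defendant.
At Stage 2 the defendant must meet the preponderance of the evidence (weight is at least 49): on (c) the weight is 49 (the plaintiff's 55 is given no effect), which does reach 49, so (c) meets the standard; on (d) the weight is 49 (the plaintiff's 96 is given no effect), which does reach 49, so (d) meets the standard.
  Stage 2 is satisfied; the onus moves to the plaintiff.
At Stage 3 the plaintiff must meet a substantially-more-likely showing (weight is at least 69): on (e) the weight is 74 (the defendant's 45 is given no effect), which does reach 69, so (e) meets the standard.
  All elements met. The burden passes to the defendant.
At Stage 4 the defendant must meet the preponderance of the evidence (weight is at least 49): on (f) the weight is 49, ≥ 49, so (f) meets the standard.
  Stage 4 carried; the final stage is satisfied.
All stages carried — the defendant prevails.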